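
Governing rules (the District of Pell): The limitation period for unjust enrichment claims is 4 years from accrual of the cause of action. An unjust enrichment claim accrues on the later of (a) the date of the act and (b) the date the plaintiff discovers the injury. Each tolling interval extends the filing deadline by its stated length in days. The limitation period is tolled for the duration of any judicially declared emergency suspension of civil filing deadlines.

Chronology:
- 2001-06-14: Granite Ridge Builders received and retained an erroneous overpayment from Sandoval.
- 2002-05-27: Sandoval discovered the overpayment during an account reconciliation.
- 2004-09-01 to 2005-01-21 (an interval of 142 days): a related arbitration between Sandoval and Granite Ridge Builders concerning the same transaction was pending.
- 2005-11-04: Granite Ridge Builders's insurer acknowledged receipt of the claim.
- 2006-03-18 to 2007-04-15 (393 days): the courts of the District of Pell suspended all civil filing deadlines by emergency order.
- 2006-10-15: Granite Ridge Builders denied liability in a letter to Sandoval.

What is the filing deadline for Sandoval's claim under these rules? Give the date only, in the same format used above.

Because discovery on 2002-05-27 post-dates the 2001-06-14 act, accrual under the later-of rule falls on 2002-05-27.
Adding the 4 years base period to 2002-05-27 gives a deadline of 2006-05-27, before any tolling.
Because the emergency suspension of filing deadlines ran from 2006-03-18 to 2007-04-15, the deadline is extended by 393 days to 2007-06-24.
No stated provision tolls the period for a pending arbitration, so the interval from 2004-09-01 to 2005-01-21 has no effect on the deadline.
None of the other events listed affects the running of the period under the stated rules.

2007-06-24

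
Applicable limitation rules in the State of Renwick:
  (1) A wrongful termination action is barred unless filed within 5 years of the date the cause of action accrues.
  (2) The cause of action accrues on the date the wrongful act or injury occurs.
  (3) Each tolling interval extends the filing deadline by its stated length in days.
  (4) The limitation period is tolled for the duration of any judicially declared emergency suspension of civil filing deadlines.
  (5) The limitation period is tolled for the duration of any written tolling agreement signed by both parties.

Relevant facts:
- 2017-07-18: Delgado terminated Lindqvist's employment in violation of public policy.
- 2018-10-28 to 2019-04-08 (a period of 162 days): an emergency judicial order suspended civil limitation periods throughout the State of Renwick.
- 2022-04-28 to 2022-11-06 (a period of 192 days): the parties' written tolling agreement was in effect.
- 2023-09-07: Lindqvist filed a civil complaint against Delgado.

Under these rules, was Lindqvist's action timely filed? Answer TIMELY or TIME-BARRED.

The claim accrued on 2017-07-18, when the wrongful act occurred.
Adding the 5 years base period to 2017-07-18 gives a deadline of 2022-07-18, before any tolling.
Because the emergency suspension of filing deadlines ran from 2018-10-28 to 2019-04-08, the deadline is extended by 162 days to 2022-12-27.
Because the written tolling agreement ran from 2022-04-28 to 2022-11-06, the deadline is extended by 192 days to 2023-07-07.
Filing on 2023-09-07 missed the 2023-07-07 deadline — the action is time-barred.

TIME-BARRED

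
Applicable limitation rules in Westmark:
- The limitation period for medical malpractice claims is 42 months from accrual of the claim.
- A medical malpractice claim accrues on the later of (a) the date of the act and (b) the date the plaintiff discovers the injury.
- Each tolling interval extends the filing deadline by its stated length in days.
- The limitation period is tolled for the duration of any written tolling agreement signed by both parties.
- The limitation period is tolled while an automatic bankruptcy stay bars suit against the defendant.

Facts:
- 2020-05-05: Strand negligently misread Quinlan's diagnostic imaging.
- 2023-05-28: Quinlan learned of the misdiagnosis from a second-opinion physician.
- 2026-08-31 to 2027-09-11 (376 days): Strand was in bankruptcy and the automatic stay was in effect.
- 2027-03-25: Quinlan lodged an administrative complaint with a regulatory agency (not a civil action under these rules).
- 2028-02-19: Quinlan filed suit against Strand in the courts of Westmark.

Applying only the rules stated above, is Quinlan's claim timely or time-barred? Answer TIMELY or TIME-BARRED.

TIME-BARRED

The claim accrued on 2023-05-28 — the later of the 2020-05-05 act and the 2023-05-28 discovery.
The untolled deadline — 42 months after 2023-05-28 — is 2026-11-28.
The automatic bankruptcy stay from 2026-08-31 to 2027-09-11 tolled the period for 376 days, extending the deadline to 2027-12-09.
None of the other events listed affects the running of the period under the stated rules.
Quinlan filed on 2028-02-19, after the 2027-12-09 deadline, so the action is time-barred.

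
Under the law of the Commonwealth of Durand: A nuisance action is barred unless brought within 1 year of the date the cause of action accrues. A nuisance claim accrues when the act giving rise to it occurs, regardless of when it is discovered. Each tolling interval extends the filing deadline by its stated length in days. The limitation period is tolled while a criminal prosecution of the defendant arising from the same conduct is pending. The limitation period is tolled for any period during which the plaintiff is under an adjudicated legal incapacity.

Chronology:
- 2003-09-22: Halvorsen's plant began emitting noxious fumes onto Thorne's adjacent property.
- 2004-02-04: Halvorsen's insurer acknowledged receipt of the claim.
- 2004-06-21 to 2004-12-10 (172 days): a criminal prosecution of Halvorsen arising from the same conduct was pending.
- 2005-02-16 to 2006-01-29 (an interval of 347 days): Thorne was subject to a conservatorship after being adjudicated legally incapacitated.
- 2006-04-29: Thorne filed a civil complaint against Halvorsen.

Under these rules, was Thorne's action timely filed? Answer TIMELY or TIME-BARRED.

The claim accrued on 2003-09-22, when the wrongful act occurred.
Adding the 1 year base period to 2003-09-22 gives a deadline of 2004-09-22, before any tolling.
The pending criminal prosecution from 2004-06-21 to 2004-12-10 tolled the period for 172 days, extending the deadline to 2005-03-13.
The period was tolled for 347 days by the plaintiff's legal incapacity (2005-02-16 to 2006-01-29), pushing the deadline to 2006-02-23.
The other events in the timeline have no effect on the limitation period under the stated rules.
The 2006-04-29 filing falls after the 2006-02-23 deadline; the claim is time-barred.

TIME-BARRED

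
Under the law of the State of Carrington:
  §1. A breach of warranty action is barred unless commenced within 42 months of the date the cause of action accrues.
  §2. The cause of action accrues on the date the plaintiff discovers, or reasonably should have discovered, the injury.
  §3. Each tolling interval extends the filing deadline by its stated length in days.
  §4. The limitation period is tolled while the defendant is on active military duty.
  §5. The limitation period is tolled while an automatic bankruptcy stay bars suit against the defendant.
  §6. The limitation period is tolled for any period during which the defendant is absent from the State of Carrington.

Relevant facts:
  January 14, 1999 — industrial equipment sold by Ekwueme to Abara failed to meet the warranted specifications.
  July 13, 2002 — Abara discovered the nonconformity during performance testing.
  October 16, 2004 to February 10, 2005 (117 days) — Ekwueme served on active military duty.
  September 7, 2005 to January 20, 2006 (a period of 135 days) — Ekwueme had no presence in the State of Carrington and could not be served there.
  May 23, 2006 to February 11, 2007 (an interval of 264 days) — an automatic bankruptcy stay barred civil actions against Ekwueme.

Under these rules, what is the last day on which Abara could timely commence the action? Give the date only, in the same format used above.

June 13, 2007

The claim did not accrue until Abara discovered the injury on July 13, 2002; the January 14, 1999 act date does not start the clock under the stated rule.
Adding the 42 months base period to July 13, 2002 gives a deadline of January 13, 2006, before any tolling.
Because the defendant's active military service ran from October 16, 2004 to February 10, 2005, the deadline is extended by 117 days to May 10, 2006.
The defendant's absence from the jurisdiction from September 7, 2005 to January 20, 2006 tolled the period for 135 days, extending the deadline to September 22, 2006.
The automatic bankruptcy stay from May 23, 2006 to February 11, 2007 tolled the period for 264 days, extending the deadline to June 13, 2007.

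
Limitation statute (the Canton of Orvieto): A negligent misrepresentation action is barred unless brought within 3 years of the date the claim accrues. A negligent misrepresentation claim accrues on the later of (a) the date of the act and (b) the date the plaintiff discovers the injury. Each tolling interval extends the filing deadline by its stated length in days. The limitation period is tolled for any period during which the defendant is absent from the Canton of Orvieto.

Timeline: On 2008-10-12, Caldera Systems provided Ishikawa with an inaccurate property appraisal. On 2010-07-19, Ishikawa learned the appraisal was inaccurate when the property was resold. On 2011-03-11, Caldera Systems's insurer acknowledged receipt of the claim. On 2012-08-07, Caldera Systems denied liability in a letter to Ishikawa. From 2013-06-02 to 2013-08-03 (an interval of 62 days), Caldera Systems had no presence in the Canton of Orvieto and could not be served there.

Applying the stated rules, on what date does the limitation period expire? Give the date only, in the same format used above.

Because discovery on 2010-07-19 post-dates the 2008-10-12 act, accrual under the later-of rule falls on 2010-07-19.
Adding the 3 years base period to 2010-07-19 gives a deadline of 2013-07-19, before any tolling.
The period was tolled for 62 days by the defendant's absence from the jurisdiction (2013-06-02 to 2013-08-03), pushing the deadline to 2013-09-19.
None of the other events listed affects the running of the period under the stated rules.

2013-09-19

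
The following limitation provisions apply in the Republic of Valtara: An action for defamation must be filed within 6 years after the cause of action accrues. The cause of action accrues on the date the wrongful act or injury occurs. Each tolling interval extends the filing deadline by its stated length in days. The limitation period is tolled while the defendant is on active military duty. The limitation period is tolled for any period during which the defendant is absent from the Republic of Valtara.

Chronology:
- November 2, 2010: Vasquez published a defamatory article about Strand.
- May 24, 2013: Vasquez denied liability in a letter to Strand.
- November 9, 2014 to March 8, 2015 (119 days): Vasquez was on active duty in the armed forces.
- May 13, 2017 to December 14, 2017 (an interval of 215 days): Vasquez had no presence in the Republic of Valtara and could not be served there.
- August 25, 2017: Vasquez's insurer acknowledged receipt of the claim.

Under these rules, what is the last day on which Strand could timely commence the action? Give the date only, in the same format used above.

March 1, 2017

The claim accrued on November 2, 2010, when the wrongful act occurred.
The untolled deadline — 6 years after November 2, 2010 — is November 2, 2016.
The period was tolled for 119 days by the defendant's active military service (November 9, 2014 to March 8, 2015), pushing the deadline to March 1, 2017.
The defendant's absence from the jurisdiction from May 13, 2017 to December 14, 2017 began after the period had already run on March 1, 2017, so it has no tolling effect.
The other events in the timeline have no effect on the limitation period under the stated rules.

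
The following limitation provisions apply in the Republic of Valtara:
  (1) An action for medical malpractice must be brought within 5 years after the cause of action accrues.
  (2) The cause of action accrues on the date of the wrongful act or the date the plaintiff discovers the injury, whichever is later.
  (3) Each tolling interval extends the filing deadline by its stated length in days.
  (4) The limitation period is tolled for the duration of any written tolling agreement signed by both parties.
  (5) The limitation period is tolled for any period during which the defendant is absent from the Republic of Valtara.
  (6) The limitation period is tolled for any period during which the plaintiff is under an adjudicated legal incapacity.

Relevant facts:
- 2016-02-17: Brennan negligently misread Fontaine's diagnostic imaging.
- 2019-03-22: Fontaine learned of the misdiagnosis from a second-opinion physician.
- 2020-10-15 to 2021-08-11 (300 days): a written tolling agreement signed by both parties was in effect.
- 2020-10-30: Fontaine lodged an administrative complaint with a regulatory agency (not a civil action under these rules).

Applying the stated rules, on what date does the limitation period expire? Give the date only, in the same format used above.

Taking the later of the act (2016-02-17) and discovery (2019-03-22), the claim accrued on 2019-03-22.
Adding the 5 years base period to 2019-03-22 gives a deadline of 2024-03-22, before any tolling.
Because the written tolling agreement ran from 2020-10-15 to 2021-08-11, the deadline is extended by 300 days to 2025-01-16.
None of the other events listed affects the running of the period under the stated rules.

2025-01-16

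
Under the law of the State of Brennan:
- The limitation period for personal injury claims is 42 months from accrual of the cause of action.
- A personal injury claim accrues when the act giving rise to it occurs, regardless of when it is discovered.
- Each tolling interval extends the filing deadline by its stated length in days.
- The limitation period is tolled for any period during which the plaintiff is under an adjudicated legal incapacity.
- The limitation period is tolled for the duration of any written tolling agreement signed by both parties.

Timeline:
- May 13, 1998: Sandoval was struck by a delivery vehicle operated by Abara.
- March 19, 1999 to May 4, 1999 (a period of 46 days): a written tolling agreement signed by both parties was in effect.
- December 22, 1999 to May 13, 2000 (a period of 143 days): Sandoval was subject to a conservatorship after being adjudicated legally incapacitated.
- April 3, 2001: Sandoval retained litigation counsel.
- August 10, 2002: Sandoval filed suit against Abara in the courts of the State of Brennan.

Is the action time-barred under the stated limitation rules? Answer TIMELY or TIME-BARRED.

TIME-BARRED

The claim accrued on May 13, 1998, when the wrongful act occurred.
Adding the 42 months base period to May 13, 1998 gives a deadline of November 13, 2001, before any tolling.
The period was tolled for 46 days by the written tolling agreement (March 19, 1999 to May 4, 1999), pushing the deadline to December 29, 2001.
The period was tolled for 143 days by the plaintiff's legal incapacity (December 22, 1999 to May 13, 2000), pushing the deadline to May 21, 2002.
Nothing else in the chronology tolls or restarts the period.
The August 10, 2002 filing falls after the May 21, 2002 deadline; the claim is time-barred.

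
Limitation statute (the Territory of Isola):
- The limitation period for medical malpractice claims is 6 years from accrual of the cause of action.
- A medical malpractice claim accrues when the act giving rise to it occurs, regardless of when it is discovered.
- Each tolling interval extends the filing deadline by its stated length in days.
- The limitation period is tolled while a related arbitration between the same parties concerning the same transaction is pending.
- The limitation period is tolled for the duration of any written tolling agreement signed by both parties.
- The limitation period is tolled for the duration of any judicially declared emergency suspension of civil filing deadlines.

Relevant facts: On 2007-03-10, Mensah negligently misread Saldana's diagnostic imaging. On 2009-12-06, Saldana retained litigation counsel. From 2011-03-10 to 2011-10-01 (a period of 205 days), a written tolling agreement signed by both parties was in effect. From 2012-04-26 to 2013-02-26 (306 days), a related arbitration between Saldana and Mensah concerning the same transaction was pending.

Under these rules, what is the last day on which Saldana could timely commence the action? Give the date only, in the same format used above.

2014-08-03

The claim accrued on 2007-03-10, when the wrongful act occurred.
6 years from 2007-03-10 is 2013-03-10.
The written tolling agreement from 2011-03-10 to 2011-10-01 tolled the period for 205 days, extending the deadline to 2013-10-01.
Because the pending related arbitration ran from 2012-04-26 to 2013-02-26, the deadline is extended by 306 days to 2014-08-03.
Nothing else in the chronology tolls or restarts the period.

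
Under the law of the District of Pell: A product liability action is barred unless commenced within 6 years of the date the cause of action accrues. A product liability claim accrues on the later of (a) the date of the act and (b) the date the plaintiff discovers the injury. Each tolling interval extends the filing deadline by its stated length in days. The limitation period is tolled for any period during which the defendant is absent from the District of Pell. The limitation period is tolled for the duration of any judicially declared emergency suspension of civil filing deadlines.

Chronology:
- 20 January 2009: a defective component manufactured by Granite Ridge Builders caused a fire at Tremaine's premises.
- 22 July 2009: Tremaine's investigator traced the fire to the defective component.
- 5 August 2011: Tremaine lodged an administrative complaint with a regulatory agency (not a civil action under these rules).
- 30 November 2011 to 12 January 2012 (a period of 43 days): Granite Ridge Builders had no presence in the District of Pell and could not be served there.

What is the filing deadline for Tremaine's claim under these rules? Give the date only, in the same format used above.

Taking the later of the act (20 January 2009) and discovery (22 July 2009), the claim accrued on 22 July 2009.
6 years from 22 July 2009 is 22 July 2015.
The period was tolled for 43 days by the defendant's absence from the jurisdiction (30 November 2011 to 12 January 2012), pushing the deadline to 3 September 2015.
Nothing else in the chronology tolls or restarts the period.

3 September 2015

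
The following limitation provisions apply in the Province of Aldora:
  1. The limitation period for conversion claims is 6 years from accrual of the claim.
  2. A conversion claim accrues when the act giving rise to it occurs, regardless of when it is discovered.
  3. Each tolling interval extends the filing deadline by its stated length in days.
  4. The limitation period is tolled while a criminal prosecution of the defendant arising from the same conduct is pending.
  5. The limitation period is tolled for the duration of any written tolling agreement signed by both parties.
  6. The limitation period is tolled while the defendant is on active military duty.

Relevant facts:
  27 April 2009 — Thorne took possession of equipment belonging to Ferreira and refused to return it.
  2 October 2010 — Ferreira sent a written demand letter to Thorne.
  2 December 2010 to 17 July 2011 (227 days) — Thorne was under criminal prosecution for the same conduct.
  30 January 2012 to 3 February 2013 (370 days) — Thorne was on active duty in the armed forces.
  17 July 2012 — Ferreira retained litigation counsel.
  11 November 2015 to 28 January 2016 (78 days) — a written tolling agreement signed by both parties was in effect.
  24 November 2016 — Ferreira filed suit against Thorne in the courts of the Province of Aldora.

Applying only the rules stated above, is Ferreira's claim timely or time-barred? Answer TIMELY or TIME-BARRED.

TIMELY

The claim accrued on 27 April 2009, the date of the act.
Adding the 6 years base period to 27 April 2009 gives a deadline of 27 April 2015, before any tolling.
The pending criminal prosecution from 2 December 2010 to 17 July 2011 tolled the period for 227 days, extending the deadline to 10 December 2015.
The defendant's active military service from 30 January 2012 to 3 February 2013 tolled the period for 370 days, extending the deadline to 14 December 2016.
The period was tolled for 78 days by the written tolling agreement (11 November 2015 to 28 January 2016), pushing the deadline to 2 March 2017.
None of the other events listed affects the running of the period under the stated rules.
Ferreira filed on 24 November 2016, before the 2 March 2017 deadline, so the action is timely.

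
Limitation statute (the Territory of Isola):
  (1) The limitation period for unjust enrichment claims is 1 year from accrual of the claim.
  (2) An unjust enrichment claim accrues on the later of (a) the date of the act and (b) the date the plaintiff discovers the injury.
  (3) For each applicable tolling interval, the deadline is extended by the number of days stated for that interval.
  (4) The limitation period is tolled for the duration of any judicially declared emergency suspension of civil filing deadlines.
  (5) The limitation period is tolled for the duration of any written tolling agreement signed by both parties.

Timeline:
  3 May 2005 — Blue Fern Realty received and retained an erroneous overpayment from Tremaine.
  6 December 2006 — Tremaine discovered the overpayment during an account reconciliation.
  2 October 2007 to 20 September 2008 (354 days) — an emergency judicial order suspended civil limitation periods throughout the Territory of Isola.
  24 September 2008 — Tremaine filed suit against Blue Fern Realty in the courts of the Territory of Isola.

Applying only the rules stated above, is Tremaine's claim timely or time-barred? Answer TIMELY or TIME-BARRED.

Because discovery on 6 December 2006 post-dates the 3 May 2005 act, accrual under the later-of rule falls on 6 December 2006.
1 year from 6 December 2006 is 6 December 2007.
The emergency suspension of filing deadlines from 2 October 2007 to 20 September 2008 tolled the period for 354 days, extending the deadline to 24 November 2008.
Filing on 24 September 2008 beat the 24 November 2008 deadline — the action is timely.

TIMELY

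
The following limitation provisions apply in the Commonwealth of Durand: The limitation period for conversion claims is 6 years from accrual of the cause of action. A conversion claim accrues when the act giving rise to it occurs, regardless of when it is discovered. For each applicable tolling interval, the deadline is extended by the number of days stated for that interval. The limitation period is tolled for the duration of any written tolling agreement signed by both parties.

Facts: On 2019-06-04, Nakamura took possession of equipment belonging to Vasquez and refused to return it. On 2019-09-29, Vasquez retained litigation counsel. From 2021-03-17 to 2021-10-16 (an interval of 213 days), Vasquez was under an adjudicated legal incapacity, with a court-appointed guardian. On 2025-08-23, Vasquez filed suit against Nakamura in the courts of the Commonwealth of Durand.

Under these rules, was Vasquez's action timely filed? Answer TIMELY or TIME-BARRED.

The cause of action accrued on 2019-06-04, the date of the act.
Adding the 6 years base period to 2019-06-04 gives a deadline of 2025-06-04, before any tolling.
No stated provision tolls the period for the plaintiff's incapacity, so the interval from 2021-03-17 to 2021-10-16 has no effect on the deadline.
None of the other events listed affects the running of the period under the stated rules.
The 2025-08-23 filing falls after the 2025-06-04 deadline; the claim is time-barred.

TIME-BARRED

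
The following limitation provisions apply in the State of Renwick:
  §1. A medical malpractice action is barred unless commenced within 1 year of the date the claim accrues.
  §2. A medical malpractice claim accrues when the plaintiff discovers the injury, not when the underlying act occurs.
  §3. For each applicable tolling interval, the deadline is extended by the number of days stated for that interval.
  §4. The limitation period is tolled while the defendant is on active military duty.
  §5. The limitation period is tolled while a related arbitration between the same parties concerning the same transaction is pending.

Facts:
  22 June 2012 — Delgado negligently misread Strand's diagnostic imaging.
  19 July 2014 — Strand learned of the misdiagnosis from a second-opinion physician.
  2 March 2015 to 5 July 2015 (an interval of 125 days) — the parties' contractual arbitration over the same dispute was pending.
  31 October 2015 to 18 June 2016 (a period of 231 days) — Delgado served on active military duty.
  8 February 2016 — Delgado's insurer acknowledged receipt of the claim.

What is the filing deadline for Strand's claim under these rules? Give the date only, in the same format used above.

Accrual is tied to discovery, so the period began on 19 July 2014 rather than on 22 June 2012 when the act occurred.
The untolled deadline — 1 year after 19 July 2014 — is 19 July 2015.
The period was tolled for 125 days by the pending related arbitration (2 March 2015 to 5 July 2015), pushing the deadline to 21 November 2015.
Because the defendant's active military service ran from 31 October 2015 to 18 June 2016, the deadline is extended by 231 days to 9 July 2016.
None of the other events listed affects the running of the period under the stated rules.

9 July 2016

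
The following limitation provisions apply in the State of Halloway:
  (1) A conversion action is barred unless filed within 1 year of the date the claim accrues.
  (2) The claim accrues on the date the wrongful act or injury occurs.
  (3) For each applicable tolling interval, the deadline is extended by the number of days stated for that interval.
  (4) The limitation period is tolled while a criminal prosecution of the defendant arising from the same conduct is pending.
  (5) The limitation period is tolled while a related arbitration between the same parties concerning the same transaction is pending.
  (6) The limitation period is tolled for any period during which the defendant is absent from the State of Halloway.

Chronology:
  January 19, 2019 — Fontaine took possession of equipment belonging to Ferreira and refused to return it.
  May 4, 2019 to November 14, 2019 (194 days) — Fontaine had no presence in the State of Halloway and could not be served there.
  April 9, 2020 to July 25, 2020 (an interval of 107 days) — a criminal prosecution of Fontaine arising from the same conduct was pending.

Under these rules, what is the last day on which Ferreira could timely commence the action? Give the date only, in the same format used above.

The claim accrued on January 19, 2019, when the wrongful act occurred.
1 year from January 19, 2019 is January 19, 2020.
Because the defendant's absence from the jurisdiction ran from May 4, 2019 to November 14, 2019, the deadline is extended by 194 days to July 31, 2020.
The pending criminal prosecution from April 9, 2020 to July 25, 2020 tolled the period for 107 days, extending the deadline to November 15, 2020.

November 15, 2020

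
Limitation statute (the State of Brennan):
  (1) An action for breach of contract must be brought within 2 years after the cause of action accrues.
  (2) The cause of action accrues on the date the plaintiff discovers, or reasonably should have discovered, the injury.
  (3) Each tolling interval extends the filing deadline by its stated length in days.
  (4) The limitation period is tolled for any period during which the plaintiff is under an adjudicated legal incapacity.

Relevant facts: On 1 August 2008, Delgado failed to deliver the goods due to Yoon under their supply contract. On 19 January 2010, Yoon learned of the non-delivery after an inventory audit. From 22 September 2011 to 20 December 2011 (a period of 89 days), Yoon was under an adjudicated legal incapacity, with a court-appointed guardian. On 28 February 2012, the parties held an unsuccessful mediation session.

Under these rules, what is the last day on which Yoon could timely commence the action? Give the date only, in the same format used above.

The claim did not accrue until Yoon discovered the injury on 19 January 2010; the 1 August 2008 act date does not start the clock under the stated rule.
The untolled deadline — 2 years after 19 January 2010 — is 19 January 2012.
The plaintiff's legal incapacity from 22 September 2011 to 20 December 2011 tolled the period for 89 days, extending the deadline to 17 April 2012.
The other events in the timeline have no effect on the limitation period under the stated rules.

17 April 2012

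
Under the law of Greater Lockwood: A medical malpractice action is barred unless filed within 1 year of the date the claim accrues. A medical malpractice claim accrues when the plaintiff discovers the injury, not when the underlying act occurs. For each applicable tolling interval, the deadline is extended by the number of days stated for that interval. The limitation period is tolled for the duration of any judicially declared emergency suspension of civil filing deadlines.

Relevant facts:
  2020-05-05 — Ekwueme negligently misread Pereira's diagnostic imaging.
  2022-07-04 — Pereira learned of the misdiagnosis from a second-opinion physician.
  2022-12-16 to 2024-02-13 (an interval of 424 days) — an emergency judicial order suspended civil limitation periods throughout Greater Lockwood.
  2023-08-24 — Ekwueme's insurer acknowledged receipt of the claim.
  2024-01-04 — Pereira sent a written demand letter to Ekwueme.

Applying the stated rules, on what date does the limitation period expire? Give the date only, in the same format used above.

2024-08-31

Accrual is tied to discovery, so the period began on 2022-07-04 rather than on 2020-05-05 when the act occurred.
1 year from 2022-07-04 is 2023-07-04.
The period was tolled for 424 days by the emergency suspension of filing deadlines (2022-12-16 to 2024-02-13), pushing the deadline to 2024-08-31.
None of the other events listed affects the running of the period under the stated rules.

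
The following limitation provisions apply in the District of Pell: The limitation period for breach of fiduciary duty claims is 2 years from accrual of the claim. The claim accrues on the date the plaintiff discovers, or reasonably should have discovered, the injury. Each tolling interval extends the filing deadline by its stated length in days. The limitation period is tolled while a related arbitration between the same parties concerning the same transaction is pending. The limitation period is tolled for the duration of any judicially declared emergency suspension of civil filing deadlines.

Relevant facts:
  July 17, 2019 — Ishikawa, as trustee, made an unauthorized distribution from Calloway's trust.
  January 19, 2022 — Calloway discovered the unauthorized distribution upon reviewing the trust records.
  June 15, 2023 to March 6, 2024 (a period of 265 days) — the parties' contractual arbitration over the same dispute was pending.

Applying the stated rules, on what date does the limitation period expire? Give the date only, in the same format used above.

The claim did not accrue until Calloway discovered the injury on January 19, 2022; the July 17, 2019 act date does not start the clock under the stated rule.
2 years from January 19, 2022 is January 19, 2024.
The pending related arbitration from June 15, 2023 to March 6, 2024 tolled the period for 265 days, extending the deadline to October 10, 2024.

October 10, 2024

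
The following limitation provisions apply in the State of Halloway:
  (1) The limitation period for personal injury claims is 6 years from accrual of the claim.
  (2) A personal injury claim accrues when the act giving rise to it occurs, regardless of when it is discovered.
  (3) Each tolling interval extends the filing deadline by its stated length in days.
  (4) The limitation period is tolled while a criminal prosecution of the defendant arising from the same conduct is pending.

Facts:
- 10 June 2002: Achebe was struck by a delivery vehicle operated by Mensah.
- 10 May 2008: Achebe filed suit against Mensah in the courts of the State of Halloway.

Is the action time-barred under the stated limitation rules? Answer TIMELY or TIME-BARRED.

TIMELY

The limitation period began to run on 10 June 2002.
6 years from 10 June 2002 is 10 June 2008.
The 10 May 2008 filing precedes the 10 June 2008 deadline; the claim is timely.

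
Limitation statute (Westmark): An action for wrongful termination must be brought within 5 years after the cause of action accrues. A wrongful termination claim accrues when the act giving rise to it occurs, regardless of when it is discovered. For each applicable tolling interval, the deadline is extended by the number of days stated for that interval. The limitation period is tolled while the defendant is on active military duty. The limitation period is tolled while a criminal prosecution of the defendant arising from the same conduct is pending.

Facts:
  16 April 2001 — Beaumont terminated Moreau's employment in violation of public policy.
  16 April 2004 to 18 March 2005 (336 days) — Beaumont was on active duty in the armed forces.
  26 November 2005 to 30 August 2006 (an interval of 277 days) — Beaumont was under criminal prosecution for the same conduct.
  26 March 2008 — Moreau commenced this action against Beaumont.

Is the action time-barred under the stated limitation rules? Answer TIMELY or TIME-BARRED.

The claim accrued on 16 April 2001, when the wrongful act occurred.
The untolled deadline — 5 years after 16 April 2001 — is 16 April 2006.
The defendant's active military service from 16 April 2004 to 18 March 2005 tolled the period for 336 days, extending the deadline to 18 March 2007.
The period was tolled for 277 days by the pending criminal prosecution (26 November 2005 to 30 August 2006), pushing the deadline to 20 December 2007.
Moreau filed on 26 March 2008, after the 20 December 2007 deadline, so the action is time-barred.

TIME-BARRED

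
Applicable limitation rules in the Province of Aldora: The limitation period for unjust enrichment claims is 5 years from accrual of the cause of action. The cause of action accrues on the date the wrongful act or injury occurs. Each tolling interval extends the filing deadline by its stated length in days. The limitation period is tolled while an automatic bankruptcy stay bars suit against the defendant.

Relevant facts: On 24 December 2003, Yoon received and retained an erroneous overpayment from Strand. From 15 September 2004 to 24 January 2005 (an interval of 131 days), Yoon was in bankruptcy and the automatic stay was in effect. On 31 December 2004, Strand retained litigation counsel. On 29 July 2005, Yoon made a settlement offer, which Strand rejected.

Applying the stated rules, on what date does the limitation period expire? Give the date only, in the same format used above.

4 May 2009

The cause of action accrued on 24 December 2003, the date of the act.
The untolled deadline — 5 years after 24 December 2003 — is 24 December 2008.
The automatic bankruptcy stay from 15 September 2004 to 24 January 2005 tolled the period for 131 days, extending the deadline to 4 May 2009.
Nothing else in the chronology tolls or restarts the period.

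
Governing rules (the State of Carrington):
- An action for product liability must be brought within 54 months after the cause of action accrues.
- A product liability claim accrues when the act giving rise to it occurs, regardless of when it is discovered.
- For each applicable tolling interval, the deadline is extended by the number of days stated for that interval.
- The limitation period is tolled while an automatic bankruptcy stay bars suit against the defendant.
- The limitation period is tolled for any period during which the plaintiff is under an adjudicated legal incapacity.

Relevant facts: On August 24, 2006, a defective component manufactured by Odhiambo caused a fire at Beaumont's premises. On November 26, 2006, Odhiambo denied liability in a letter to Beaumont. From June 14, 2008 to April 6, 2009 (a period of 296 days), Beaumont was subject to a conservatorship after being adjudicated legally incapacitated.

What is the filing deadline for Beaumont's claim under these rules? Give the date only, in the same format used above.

December 17, 2011

The cause of action accrued on August 24, 2006, the date of the act.
Adding the 54 months base period to August 24, 2006 gives a deadline of February 24, 2011, before any tolling.
The plaintiff's legal incapacity from June 14, 2008 to April 6, 2009 tolled the period for 296 days, extending the deadline to December 17, 2011.
Nothing else in the chronology tolls or restarts the period.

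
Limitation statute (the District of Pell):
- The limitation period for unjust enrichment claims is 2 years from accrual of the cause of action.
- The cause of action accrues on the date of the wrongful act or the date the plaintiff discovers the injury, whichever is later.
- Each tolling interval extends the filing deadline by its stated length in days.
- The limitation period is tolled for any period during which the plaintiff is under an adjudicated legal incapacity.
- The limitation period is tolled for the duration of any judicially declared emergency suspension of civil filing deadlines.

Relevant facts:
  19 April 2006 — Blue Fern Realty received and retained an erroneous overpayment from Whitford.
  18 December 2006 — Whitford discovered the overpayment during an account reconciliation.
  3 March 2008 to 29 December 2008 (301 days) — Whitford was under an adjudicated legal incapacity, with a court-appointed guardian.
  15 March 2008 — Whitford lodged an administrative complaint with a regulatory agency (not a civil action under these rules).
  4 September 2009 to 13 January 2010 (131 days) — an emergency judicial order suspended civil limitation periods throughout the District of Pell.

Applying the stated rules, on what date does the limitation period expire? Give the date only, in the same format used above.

Because discovery on 18 December 2006 post-dates the 19 April 2006 act, accrual under the later-of rule falls on 18 December 2006.
Adding the 2 years base period to 18 December 2006 gives a deadline of 18 December 2008, before any tolling.
The plaintiff's legal incapacity from 3 March 2008 to 29 December 2008 tolled the period for 301 days, extending the deadline to 15 October 2009.
The emergency suspension of filing deadlines from 4 September 2009 to 13 January 2010 tolled the period for 131 days, extending the deadline to 23 February 2010.
Nothing else in the chronology tolls or restarts the period.

23 February 2010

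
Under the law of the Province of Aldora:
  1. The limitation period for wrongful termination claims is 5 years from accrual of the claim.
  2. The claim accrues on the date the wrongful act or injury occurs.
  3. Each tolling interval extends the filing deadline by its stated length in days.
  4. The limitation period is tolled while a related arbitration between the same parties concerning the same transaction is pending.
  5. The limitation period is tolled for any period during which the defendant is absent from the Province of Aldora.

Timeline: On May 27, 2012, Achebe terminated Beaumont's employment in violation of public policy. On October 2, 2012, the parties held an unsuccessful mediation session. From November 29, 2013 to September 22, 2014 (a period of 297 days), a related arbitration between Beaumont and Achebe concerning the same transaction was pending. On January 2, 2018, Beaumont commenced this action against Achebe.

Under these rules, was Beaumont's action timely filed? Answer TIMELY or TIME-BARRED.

The claim accrued on May 27, 2012, when the wrongful act occurred.
5 years from May 27, 2012 is May 27, 2017.
Because the pending related arbitration ran from November 29, 2013 to September 22, 2014, the deadline is extended by 297 days to March 20, 2018.
None of the other events listed affects the running of the period under the stated rules.
Filing on January 2, 2018 beat the March 20, 2018 deadline — the action is timely.

TIMELY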